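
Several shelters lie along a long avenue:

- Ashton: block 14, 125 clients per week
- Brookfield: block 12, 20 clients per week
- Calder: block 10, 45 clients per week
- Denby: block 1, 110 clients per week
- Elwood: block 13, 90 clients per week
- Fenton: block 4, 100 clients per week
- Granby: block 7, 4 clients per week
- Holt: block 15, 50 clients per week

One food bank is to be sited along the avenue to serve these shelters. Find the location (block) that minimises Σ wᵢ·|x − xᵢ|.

For a sum of weighted absolute distances on a line, the optimum is the weighted median (not the mean). Total weight W = 544; half-weight = 272.
Sort by position and accumulate weight:
  block 1 (Denby, w=110) → cum 110
  block 4 (Fenton, w=100) → cum 210
  block 7 (Granby, w=4) → cum 214
  block 10 (Calder, w=45) → cum 259
  block 12 (Brookfield, w=20) → cum 279  ≥ 272 → median here
  block 13 (Elwood, w=90) → cum 369
  block 14 (Ashton, w=125) → cum 494
  block 15 (Holt, w=50) → cum 544
Optimal location: block 12.

x = 12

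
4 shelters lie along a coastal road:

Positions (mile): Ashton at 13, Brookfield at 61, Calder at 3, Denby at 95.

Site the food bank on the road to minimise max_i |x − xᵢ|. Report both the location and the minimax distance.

location 49, max distance 46

The 1-center on a line is the midpoint of the two extreme points: leftmost at 3, rightmost at 95.
Optimal location = (3 + 95)/2 = 49; maximum distance = (95 − 3)/2 = 46.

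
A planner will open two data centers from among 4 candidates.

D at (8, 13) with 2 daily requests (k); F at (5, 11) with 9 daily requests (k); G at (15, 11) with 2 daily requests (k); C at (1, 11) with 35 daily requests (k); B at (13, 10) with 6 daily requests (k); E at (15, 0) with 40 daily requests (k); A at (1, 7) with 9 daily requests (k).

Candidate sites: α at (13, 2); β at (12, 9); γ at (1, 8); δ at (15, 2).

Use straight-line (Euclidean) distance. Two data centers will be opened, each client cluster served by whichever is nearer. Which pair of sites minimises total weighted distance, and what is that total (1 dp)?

{γ, δ}, total 323.7

Evaluate every pair (each demand assigned to the nearer of the two):
  {γ, δ}: total = 323.7
  {α, γ}: total = 355.8
  {β, γ}: total = 565.5
  {β, δ}: total = 664.5
  {α, β}: total = 697.6
  {α, δ}: total = 920.5
Best pair: {γ, δ} with total 323.7.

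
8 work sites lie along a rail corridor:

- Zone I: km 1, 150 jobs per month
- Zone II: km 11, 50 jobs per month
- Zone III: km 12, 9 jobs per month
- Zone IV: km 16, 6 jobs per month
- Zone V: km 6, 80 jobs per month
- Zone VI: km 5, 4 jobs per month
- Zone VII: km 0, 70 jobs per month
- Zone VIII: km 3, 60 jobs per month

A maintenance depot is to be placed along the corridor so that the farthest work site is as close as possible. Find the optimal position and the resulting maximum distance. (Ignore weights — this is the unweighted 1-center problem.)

location 8, max distance 8

The 1-center on a line is the midpoint of the two extreme points: leftmost at 0, rightmost at 16.
Optimal location = (0 + 16)/2 = 8; maximum distance = (16 − 0)/2 = 8.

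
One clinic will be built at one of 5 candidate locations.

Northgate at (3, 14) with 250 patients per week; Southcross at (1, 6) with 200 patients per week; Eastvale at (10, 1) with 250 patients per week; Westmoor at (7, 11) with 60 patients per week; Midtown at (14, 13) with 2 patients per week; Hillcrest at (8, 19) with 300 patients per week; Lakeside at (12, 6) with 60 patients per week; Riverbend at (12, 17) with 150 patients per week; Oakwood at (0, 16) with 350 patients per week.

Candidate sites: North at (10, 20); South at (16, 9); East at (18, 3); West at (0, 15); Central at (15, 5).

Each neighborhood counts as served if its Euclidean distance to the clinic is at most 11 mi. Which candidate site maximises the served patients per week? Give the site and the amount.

Coverage radius r = 11 mi; a point is covered iff (Δx)²+(Δy)² ≤ 11² = 121.
  North (10, 20): covers {Northgate, Westmoor, Midtown, Hillcrest, Riverbend, Oakwood} → 1112
  South (16, 9): covers {Eastvale, Westmoor, Midtown, Lakeside, Riverbend} → 522
  East (18, 3): covers {Eastvale, Midtown, Lakeside} → 312
  West (0, 15): covers {Northgate, Southcross, Westmoor, Hillcrest, Oakwood} → 1160
  Central (15, 5): covers {Eastvale, Westmoor, Midtown, Lakeside} → 372
Maximum coverage at West: 1160 patients per week.

West, covering 1160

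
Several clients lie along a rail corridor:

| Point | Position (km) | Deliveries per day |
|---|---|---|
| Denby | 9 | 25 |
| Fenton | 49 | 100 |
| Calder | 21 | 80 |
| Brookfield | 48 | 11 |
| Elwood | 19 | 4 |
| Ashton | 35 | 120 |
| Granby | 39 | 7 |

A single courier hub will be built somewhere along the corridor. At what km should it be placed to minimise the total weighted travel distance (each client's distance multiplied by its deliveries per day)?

x = 35

For a sum of weighted absolute distances on a line, the optimum is the weighted median (not the mean). Total weight W = 347; half-weight = 173.5.
Sort by position and accumulate weight:
  km 9 (Denby, w=25) → cum 25
  km 19 (Elwood, w=4) → cum 29
  km 21 (Calder, w=80) → cum 109
  km 35 (Ashton, w=120) → cum 229  ≥ 173.5 → median here
  km 39 (Granby, w=7) → cum 236
  km 48 (Brookfield, w=11) → cum 247
  km 49 (Fenton, w=100) → cum 347
Optimal location: km 35.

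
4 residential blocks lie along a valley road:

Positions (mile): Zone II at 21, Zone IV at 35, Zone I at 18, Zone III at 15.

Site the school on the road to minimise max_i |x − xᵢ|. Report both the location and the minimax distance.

The 1-center on a line is the midpoint of the two extreme points: leftmost at 15, rightmost at 35.
Optimal location = (15 + 35)/2 = 25; maximum distance = (35 − 15)/2 = 10.

location 25, max distance 10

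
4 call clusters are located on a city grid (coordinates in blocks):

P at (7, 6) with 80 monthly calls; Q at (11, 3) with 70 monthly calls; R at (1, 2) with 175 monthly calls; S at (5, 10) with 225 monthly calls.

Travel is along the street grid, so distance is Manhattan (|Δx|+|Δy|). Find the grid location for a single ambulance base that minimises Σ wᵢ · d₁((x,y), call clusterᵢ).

(5, 6)

Manhattan distance separates: Σwᵢ(|x−xᵢ|+|y−yᵢ|) = Σwᵢ|x−xᵢ| + Σwᵢ|y−yᵢ|, so x and y are optimised independently as 1-D weighted medians.
Total weight W = 550; half = 275.
x-coordinate, sorted with cumulative weight:
  x=1 (R, w=175) cum 175
  x=5 (S, w=225) cum 400  ← median
  x=7 (P, w=80) cum 480
  x=11 (Q, w=70) cum 550
⇒ x* = 5
y-coordinate, sorted with cumulative weight:
  y=2 (R, w=175) cum 175
  y=3 (Q, w=70) cum 245
  y=6 (P, w=80) cum 325  ← median
  y=10 (S, w=225) cum 550
⇒ y* = 6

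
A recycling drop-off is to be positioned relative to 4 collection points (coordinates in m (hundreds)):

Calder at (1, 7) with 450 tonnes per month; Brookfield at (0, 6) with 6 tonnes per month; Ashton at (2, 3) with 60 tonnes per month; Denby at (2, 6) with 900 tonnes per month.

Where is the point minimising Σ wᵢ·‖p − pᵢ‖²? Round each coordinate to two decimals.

The minimiser of Σwᵢ‖p−pᵢ‖² is the weighted centroid p* = (Σwᵢpᵢ)/(Σwᵢ).
Σwᵢ = 1416.
Σwᵢxᵢ = 450·1 + 6·0 + 60·2 + 900·2 = 2370.
Σwᵢyᵢ = 450·7 + 6·6 + 60·3 + 900·6 = 8766.
x* = 2370/1416 = 1.67, y* = 8766/1416 = 6.19.

(1.67, 6.19)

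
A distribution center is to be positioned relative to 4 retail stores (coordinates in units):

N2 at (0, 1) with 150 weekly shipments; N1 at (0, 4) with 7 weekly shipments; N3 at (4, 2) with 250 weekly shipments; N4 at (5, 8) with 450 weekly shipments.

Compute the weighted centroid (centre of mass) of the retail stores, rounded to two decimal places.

(3.79, 4.99)

The minimiser of Σwᵢ‖p−pᵢ‖² is the weighted centroid p* = (Σwᵢpᵢ)/(Σwᵢ).
Σwᵢ = 857.
Σwᵢxᵢ = 150·0 + 7·0 + 250·4 + 450·5 = 3250.
Σwᵢyᵢ = 150·1 + 7·4 + 250·2 + 450·8 = 4278.
x* = 3250/857 = 3.79, y* = 4278/857 = 4.99.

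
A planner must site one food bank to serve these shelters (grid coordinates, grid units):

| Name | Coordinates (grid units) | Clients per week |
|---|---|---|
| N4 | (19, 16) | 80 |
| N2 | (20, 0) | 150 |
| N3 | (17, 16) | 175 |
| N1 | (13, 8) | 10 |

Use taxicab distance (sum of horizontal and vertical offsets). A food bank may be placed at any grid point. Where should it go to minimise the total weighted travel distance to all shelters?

Manhattan distance separates: Σwᵢ(|x−xᵢ|+|y−yᵢ|) = Σwᵢ|x−xᵢ| + Σwᵢ|y−yᵢ|, so x and y are optimised independently as 1-D weighted medians.
Total weight W = 415; half = 207.5.
x-coordinate, sorted with cumulative weight:
  x=13 (N1, w=10) cum 10
  x=17 (N3, w=175) cum 185
  x=19 (N4, w=80) cum 265  ← median
  x=20 (N2, w=150) cum 415
⇒ x* = 19
y-coordinate, sorted with cumulative weight:
  y=0 (N2, w=150) cum 150
  y=8 (N1, w=10) cum 160
  y=16 (N4, w=80) cum 240  ← median
  y=16 (N3, w=175) cum 415
⇒ y* = 16

(19, 16)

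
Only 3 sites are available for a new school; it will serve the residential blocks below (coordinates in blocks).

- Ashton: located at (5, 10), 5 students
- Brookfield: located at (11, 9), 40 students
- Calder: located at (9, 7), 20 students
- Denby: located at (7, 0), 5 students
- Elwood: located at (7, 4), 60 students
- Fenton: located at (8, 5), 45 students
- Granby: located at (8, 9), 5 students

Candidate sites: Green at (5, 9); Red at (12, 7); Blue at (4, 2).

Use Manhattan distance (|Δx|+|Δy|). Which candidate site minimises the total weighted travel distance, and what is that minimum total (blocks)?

Total weighted distance at each candidate:
  Green (5, 9): total = 1170
  Red (12, 7): total = 1070
  Blue (4, 2): total = 1500
Minimum is at Red with total 1070 blocks.

Red, total 1070 blocks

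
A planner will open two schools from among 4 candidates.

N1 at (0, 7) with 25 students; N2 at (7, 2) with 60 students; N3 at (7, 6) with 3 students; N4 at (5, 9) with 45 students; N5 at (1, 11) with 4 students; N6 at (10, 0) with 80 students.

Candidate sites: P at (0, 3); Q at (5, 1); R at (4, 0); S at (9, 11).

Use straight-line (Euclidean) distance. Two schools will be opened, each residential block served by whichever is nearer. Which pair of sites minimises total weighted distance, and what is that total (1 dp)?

{Q, S}, total 986.7

Evaluate every pair (each demand assigned to the nearer of the two):
  {Q, S}: total = 986.7
  {P, Q}: total = 1042.0
  {R, S}: total = 1147.3
  {Q, R}: total = 1156.6
  {P, R}: total = 1200.2
  {P, S}: total = 1608.9
Best pair: {Q, S} with total 986.7.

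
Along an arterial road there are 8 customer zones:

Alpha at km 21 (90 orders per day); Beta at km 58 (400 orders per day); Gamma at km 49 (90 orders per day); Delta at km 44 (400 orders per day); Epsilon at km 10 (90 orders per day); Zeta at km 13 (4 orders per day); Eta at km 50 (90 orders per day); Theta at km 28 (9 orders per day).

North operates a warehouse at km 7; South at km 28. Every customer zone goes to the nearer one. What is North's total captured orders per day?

94

The indifferent point is the midpoint (7+28)/2 = 17.5; customer zones left of it (closer to North at 7) go to North, those right go to South.
  Epsilon at 10 (w=90) → North
  Zeta at 13 (w=4) → North
  Alpha at 21 (w=90) → South
  Theta at 28 (w=9) → South
  Delta at 44 (w=400) → South
  Gamma at 49 (w=90) → South
  Eta at 50 (w=90) → South
  Beta at 58 (w=400) → South
North captures 94; South captures 1079.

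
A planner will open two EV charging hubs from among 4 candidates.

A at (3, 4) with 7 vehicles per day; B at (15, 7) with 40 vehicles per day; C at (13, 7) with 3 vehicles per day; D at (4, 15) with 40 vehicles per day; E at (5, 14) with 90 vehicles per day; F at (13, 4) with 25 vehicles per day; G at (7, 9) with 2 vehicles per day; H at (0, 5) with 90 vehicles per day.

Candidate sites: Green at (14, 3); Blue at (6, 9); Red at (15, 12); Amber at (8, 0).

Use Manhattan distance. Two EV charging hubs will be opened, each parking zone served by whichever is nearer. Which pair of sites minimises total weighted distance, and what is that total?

{Green, Blue}, total 2083

Evaluate every pair (each demand assigned to the nearer of the two):
  {Green, Blue}: total = 2083
  {Blue, Red}: total = 2289
  {Blue, Amber}: total = 2510
  {Red, Amber}: total = 3339
  {Green, Red}: total = 3451
  {Green, Amber}: total = 3808
Best pair: {Green, Blue} with total 2083.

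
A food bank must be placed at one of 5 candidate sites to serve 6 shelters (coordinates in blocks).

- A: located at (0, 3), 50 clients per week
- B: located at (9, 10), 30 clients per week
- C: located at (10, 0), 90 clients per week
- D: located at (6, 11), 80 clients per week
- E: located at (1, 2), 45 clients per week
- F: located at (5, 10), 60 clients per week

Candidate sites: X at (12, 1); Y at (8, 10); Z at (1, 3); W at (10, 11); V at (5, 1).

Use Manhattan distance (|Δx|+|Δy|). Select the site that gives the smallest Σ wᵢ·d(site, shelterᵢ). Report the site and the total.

V, total 2925 blocks

Total weighted distance at each candidate:
  X (12, 1): total = 4110
  Y (8, 10): total = 2955
  Z (1, 3): total = 3325
  W (10, 11): total = 3440
  V (5, 1): total = 2925
Minimum is at V with total 2925 blocks.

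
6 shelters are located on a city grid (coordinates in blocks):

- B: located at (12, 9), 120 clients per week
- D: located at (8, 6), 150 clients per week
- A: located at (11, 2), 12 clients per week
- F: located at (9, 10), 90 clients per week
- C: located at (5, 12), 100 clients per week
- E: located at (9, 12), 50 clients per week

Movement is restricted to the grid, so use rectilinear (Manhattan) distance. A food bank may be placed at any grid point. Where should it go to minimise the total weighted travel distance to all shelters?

(9, 9)

Manhattan distance separates: Σwᵢ(|x−xᵢ|+|y−yᵢ|) = Σwᵢ|x−xᵢ| + Σwᵢ|y−yᵢ|, so x and y are optimised independently as 1-D weighted medians.
Total weight W = 522; half = 261.
x-coordinate, sorted with cumulative weight:
  x=5 (C, w=100) cum 100
  x=8 (D, w=150) cum 250
  x=9 (F, w=90) cum 340  ← median
  x=9 (E, w=50) cum 390
  x=11 (A, w=12) cum 402
  x=12 (B, w=120) cum 522
⇒ x* = 9
y-coordinate, sorted with cumulative weight:
  y=2 (A, w=12) cum 12
  y=6 (D, w=150) cum 162
  y=9 (B, w=120) cum 282  ← median
  y=10 (F, w=90) cum 372
  y=12 (C, w=100) cum 472
  y=12 (E, w=50) cum 522
⇒ y* = 9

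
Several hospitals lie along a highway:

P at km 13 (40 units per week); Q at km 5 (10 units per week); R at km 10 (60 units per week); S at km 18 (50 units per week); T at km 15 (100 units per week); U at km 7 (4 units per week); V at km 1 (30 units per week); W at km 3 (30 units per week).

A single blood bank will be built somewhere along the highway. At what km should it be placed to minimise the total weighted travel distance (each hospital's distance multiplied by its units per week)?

x = 13

For a sum of weighted absolute distances on a line, the optimum is the weighted median (not the mean). Total weight W = 324; half-weight = 162.
Sort by position and accumulate weight:
  km 1 (V, w=30) → cum 30
  km 3 (W, w=30) → cum 60
  km 5 (Q, w=10) → cum 70
  km 7 (U, w=4) → cum 74
  km 10 (R, w=60) → cum 134
  km 13 (P, w=40) → cum 174  ≥ 162 → median here
  km 15 (T, w=100) → cum 274
  km 18 (S, w=50) → cum 324
Optimal location: km 13.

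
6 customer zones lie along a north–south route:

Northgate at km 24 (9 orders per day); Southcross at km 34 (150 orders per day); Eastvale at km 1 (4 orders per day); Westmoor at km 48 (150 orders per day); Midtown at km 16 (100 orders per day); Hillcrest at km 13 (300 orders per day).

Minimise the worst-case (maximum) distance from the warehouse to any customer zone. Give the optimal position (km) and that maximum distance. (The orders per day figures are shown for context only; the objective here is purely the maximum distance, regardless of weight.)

location 24.5, max distance 23.5

The 1-center on a line is the midpoint of the two extreme points: leftmost at 1, rightmost at 48.
Optimal location = (1 + 48)/2 = 24.5; maximum distance = (48 − 1)/2 = 23.5.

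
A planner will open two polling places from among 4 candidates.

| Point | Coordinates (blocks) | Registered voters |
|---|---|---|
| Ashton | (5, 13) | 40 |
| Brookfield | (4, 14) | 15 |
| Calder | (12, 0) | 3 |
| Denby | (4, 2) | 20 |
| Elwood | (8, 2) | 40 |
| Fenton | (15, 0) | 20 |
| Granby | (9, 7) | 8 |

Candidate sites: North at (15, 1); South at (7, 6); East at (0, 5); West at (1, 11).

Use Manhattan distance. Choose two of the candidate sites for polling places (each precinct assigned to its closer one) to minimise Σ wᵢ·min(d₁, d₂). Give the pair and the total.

{North, South}, total 921

Evaluate every pair (each demand assigned to the nearer of the two):
  {North, South}: total = 921
  {South, West}: total = 1007
  {North, West}: total = 1018
  {South, East}: total = 1202
  {North, East}: total = 1295
  {East, West}: total = 1449
Best pair: {North, South} with total 921.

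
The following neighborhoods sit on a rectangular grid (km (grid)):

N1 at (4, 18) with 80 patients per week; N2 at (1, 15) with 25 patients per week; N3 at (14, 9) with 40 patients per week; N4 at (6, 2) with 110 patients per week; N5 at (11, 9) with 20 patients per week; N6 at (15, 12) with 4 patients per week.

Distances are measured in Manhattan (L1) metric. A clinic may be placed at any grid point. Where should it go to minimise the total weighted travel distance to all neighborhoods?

Manhattan distance separates: Σwᵢ(|x−xᵢ|+|y−yᵢ|) = Σwᵢ|x−xᵢ| + Σwᵢ|y−yᵢ|, so x and y are optimised independently as 1-D weighted medians.
Total weight W = 279; half = 139.5.
x-coordinate, sorted with cumulative weight:
  x=1 (N2, w=25) cum 25
  x=4 (N1, w=80) cum 105
  x=6 (N4, w=110) cum 215  ← median
  x=11 (N5, w=20) cum 235
  x=14 (N3, w=40) cum 275
  x=15 (N6, w=4) cum 279
⇒ x* = 6
y-coordinate, sorted with cumulative weight:
  y=2 (N4, w=110) cum 110
  y=9 (N3, w=40) cum 150  ← median
  y=9 (N5, w=20) cum 170
  y=12 (N6, w=4) cum 174
  y=15 (N2, w=25) cum 199
  y=18 (N1, w=80) cum 279
⇒ y* = 9

(6, 9)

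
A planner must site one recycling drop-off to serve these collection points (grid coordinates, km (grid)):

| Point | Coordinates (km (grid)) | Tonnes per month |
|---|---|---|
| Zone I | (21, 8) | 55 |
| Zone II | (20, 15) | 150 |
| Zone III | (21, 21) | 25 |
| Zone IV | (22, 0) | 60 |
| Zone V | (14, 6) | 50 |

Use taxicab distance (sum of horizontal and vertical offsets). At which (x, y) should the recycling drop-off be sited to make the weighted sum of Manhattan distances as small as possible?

(20, 15)

Manhattan distance separates: Σwᵢ(|x−xᵢ|+|y−yᵢ|) = Σwᵢ|x−xᵢ| + Σwᵢ|y−yᵢ|, so x and y are optimised independently as 1-D weighted medians.
Total weight W = 340; half = 170.
x-coordinate, sorted with cumulative weight:
  x=14 (Zone V, w=50) cum 50
  x=20 (Zone II, w=150) cum 200  ← median
  x=21 (Zone I, w=55) cum 255
  x=21 (Zone III, w=25) cum 280
  x=22 (Zone IV, w=60) cum 340
⇒ x* = 20
y-coordinate, sorted with cumulative weight:
  y=0 (Zone IV, w=60) cum 60
  y=6 (Zone V, w=50) cum 110
  y=8 (Zone I, w=55) cum 165
  y=15 (Zone II, w=150) cum 315  ← median
  y=21 (Zone III, w=25) cum 340
⇒ y* = 15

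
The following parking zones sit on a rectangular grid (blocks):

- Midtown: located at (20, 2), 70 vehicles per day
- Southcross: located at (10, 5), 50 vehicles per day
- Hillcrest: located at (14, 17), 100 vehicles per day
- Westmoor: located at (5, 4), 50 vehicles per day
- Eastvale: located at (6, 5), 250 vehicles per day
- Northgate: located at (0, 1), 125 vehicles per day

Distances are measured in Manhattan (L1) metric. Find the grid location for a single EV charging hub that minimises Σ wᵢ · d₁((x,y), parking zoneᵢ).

Manhattan distance separates: Σwᵢ(|x−xᵢ|+|y−yᵢ|) = Σwᵢ|x−xᵢ| + Σwᵢ|y−yᵢ|, so x and y are optimised independently as 1-D weighted medians.
Total weight W = 645; half = 322.5.
x-coordinate, sorted with cumulative weight:
  x=0 (Northgate, w=125) cum 125
  x=5 (Westmoor, w=50) cum 175
  x=6 (Eastvale, w=250) cum 425  ← median
  x=10 (Southcross, w=50) cum 475
  x=14 (Hillcrest, w=100) cum 575
  x=20 (Midtown, w=70) cum 645
⇒ x* = 6
y-coordinate, sorted with cumulative weight:
  y=1 (Northgate, w=125) cum 125
  y=2 (Midtown, w=70) cum 195
  y=4 (Westmoor, w=50) cum 245
  y=5 (Southcross, w=50) cum 295
  y=5 (Eastvale, w=250) cum 545  ← median
  y=17 (Hillcrest, w=100) cum 645
⇒ y* = 5

(6, 5)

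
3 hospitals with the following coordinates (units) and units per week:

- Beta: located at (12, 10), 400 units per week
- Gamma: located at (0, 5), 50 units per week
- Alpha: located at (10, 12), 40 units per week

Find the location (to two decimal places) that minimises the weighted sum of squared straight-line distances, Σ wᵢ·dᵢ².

(10.61, 9.65)

The minimiser of Σwᵢ‖p−pᵢ‖² is the weighted centroid p* = (Σwᵢpᵢ)/(Σwᵢ).
Σwᵢ = 490.
Σwᵢxᵢ = 400·12 + 50·0 + 40·10 = 5200.
Σwᵢyᵢ = 400·10 + 50·5 + 40·12 = 4730.
x* = 5200/490 = 10.61, y* = 4730/490 = 9.65.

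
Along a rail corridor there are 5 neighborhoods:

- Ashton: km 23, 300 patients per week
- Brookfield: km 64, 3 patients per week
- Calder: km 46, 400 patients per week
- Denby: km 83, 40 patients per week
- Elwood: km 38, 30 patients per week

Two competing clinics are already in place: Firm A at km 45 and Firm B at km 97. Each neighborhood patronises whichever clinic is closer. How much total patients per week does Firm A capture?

733

The indifferent point is the midpoint (45+97)/2 = 71; neighborhoods left of it (closer to Firm A at 45) go to Firm A, those right go to Firm B.
  Ashton at 23 (w=300) → Firm A
  Elwood at 38 (w=30) → Firm A
  Calder at 46 (w=400) → Firm A
  Brookfield at 64 (w=3) → Firm A
  Denby at 83 (w=40) → Firm B
Firm A captures 733; Firm B captures 40.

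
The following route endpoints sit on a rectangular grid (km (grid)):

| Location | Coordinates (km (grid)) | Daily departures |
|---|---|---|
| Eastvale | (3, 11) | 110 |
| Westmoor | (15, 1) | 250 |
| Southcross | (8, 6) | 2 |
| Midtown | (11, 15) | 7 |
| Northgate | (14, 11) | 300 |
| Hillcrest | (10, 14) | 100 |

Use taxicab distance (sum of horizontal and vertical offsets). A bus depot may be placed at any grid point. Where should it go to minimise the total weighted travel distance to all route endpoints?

Manhattan distance separates: Σwᵢ(|x−xᵢ|+|y−yᵢ|) = Σwᵢ|x−xᵢ| + Σwᵢ|y−yᵢ|, so x and y are optimised independently as 1-D weighted medians.
Total weight W = 769; half = 384.5.
x-coordinate, sorted with cumulative weight:
  x=3 (Eastvale, w=110) cum 110
  x=8 (Southcross, w=2) cum 112
  x=10 (Hillcrest, w=100) cum 212
  x=11 (Midtown, w=7) cum 219
  x=14 (Northgate, w=300) cum 519  ← median
  x=15 (Westmoor, w=250) cum 769
⇒ x* = 14
y-coordinate, sorted with cumulative weight:
  y=1 (Westmoor, w=250) cum 250
  y=6 (Southcross, w=2) cum 252
  y=11 (Eastvale, w=110) cum 362
  y=11 (Northgate, w=300) cum 662  ← median
  y=14 (Hillcrest, w=100) cum 762
  y=15 (Midtown, w=7) cum 769
⇒ y* = 11

(14, 11)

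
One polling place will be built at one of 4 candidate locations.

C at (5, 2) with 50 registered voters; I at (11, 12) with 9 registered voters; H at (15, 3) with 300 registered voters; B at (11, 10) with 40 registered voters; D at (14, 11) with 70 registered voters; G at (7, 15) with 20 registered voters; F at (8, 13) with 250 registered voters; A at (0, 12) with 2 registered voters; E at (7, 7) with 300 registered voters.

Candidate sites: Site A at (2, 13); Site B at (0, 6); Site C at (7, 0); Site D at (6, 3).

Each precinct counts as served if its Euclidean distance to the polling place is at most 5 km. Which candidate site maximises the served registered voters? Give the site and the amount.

Coverage radius r = 5 km; a point is covered iff (Δx)²+(Δy)² ≤ 5² = 25.
  Site A (2, 13): covers {A} → 2
  Site B (0, 6): covers {none} → 0
  Site C (7, 0): covers {C} → 50
  Site D (6, 3): covers {C, E} → 350
Maximum coverage at Site D: 350 registered voters.

Site D, covering 350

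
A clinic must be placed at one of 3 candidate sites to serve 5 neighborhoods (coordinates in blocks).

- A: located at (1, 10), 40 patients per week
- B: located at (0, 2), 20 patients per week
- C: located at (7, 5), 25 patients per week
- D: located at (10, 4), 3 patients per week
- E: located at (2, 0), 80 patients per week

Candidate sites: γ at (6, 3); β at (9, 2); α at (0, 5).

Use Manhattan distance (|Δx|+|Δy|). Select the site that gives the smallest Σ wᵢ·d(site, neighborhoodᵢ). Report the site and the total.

α, total 1068 blocks

Total weighted distance at each candidate:
  γ (6, 3): total = 1270
  β (9, 2): total = 1674
  α (0, 5): total = 1068
Minimum is at α with total 1068 blocks.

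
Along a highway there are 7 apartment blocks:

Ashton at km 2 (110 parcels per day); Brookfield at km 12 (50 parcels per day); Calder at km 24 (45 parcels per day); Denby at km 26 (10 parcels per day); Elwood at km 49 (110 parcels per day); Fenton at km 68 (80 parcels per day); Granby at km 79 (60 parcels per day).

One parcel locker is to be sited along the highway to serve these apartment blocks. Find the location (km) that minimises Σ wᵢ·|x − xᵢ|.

x = 49

For a sum of weighted absolute distances on a line, the optimum is the weighted median (not the mean). Total weight W = 465; half-weight = 232.5.
Sort by position and accumulate weight:
  km 2 (Ashton, w=110) → cum 110
  km 12 (Brookfield, w=50) → cum 160
  km 24 (Calder, w=45) → cum 205
  km 26 (Denby, w=10) → cum 215
  km 49 (Elwood, w=110) → cum 325  ≥ 232.5 → median here
  km 68 (Fenton, w=80) → cum 405
  km 79 (Granby, w=60) → cum 465
Optimal location: km 49.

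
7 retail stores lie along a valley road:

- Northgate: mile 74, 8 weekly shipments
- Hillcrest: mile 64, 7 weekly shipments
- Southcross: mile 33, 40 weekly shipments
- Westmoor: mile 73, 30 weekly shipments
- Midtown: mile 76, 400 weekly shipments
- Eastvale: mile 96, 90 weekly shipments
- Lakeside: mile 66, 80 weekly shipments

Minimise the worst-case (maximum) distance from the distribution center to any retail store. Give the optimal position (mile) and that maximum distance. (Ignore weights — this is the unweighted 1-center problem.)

location 64.5, max distance 31.5

The 1-center on a line is the midpoint of the two extreme points: leftmost at 33, rightmost at 96.
Optimal location = (33 + 96)/2 = 64.5; maximum distance = (96 − 33)/2 = 31.5.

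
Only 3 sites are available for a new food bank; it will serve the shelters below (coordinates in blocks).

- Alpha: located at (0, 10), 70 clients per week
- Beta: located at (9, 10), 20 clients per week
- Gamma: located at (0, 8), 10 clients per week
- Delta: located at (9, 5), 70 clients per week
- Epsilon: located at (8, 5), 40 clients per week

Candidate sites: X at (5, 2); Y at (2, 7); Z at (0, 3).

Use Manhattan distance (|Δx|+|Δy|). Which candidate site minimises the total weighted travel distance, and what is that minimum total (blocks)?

Total weighted distance at each candidate:
  X (5, 2): total = 1990
  Y (2, 7): total = 1530
  Z (0, 3): total = 2030
Minimum is at Y with total 1530 blocks.

Y, total 1530 blocks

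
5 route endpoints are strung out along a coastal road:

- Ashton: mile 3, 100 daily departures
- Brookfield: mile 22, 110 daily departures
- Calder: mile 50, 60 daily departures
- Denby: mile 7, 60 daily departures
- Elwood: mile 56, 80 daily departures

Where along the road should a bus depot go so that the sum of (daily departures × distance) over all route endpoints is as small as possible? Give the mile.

For a sum of weighted absolute distances on a line, the optimum is the weighted median (not the mean). Total weight W = 410; half-weight = 205.
Sort by position and accumulate weight:
  mile 3 (Ashton, w=100) → cum 100
  mile 7 (Denby, w=60) → cum 160
  mile 22 (Brookfield, w=110) → cum 270  ≥ 205 → median here
  mile 50 (Calder, w=60) → cum 330
  mile 56 (Elwood, w=80) → cum 410
Optimal location: mile 22.

x = 22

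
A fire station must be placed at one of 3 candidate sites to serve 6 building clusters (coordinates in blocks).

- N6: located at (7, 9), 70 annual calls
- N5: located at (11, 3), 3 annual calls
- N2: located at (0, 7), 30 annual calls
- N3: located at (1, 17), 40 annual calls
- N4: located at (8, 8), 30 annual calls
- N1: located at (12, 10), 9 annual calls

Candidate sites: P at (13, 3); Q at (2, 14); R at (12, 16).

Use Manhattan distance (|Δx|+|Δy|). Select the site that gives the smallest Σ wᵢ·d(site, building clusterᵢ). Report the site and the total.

Q, total 1676 blocks

Total weighted distance at each candidate:
  P (13, 3): total = 2768
  Q (2, 14): total = 1676
  R (12, 16): total = 2406
Minimum is at Q with total 1676 blocks.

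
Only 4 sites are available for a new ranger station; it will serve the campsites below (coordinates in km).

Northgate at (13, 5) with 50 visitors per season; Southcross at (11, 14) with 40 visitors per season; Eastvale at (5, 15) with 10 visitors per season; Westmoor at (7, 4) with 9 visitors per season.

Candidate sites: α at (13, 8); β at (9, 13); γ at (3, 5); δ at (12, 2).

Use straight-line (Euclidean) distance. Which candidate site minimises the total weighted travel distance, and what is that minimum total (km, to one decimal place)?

Total weighted distance at each candidate:
  α (13, 8): total = 574.2
  β (9, 13): total = 664.4
  γ (3, 5): total = 1120.8
  δ (12, 2): total = 835.9
Minimum is at α with total 574.2 km.

α, total 574.2 km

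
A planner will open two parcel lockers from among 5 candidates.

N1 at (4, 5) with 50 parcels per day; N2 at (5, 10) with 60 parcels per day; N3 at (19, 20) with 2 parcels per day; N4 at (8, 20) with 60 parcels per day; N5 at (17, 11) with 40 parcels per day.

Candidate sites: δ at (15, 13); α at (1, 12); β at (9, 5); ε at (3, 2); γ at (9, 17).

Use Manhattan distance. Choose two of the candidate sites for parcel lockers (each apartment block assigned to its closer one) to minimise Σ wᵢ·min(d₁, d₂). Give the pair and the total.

{β, γ}, total 1616

Evaluate every pair (each demand assigned to the nearer of the two):
  {β, γ}: total = 1616
  {ε, γ}: total = 1626
  {α, γ}: total = 1686
  {δ, β}: total = 1812
  {δ, ε}: total = 1822
  {δ, α}: total = 1882
  {δ, γ}: total = 1932
  {α, β}: total = 2120
  {α, ε}: total = 2192
  {β, ε}: total = 2310
Best pair: {β, γ} with total 1616.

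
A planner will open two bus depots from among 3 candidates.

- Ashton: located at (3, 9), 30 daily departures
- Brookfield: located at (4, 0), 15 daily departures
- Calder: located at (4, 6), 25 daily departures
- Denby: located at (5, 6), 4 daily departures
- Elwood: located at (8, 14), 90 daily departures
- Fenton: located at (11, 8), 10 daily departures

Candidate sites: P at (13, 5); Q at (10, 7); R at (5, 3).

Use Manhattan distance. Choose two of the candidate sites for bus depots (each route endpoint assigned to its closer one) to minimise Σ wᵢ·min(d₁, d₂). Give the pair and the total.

{Q, R}, total 1242

Evaluate every pair (each demand assigned to the nearer of the two):
  {Q, R}: total = 1242
  {P, Q}: total = 1494
  {P, R}: total = 1722
Best pair: {Q, R} with total 1242.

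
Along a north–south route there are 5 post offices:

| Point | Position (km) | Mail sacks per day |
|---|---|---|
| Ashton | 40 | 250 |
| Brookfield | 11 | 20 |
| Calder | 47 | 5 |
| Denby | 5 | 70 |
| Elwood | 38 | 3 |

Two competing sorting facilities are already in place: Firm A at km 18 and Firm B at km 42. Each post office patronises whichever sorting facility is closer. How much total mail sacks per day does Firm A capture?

90

The indifferent point is the midpoint (18+42)/2 = 30; post offices left of it (closer to Firm A at 18) go to Firm A, those right go to Firm B.
  Denby at 5 (w=70) → Firm A
  Brookfield at 11 (w=20) → Firm A
  Elwood at 38 (w=3) → Firm B
  Ashton at 40 (w=250) → Firm B
  Calder at 47 (w=5) → Firm B
Firm A captures 90; Firm B captures 258.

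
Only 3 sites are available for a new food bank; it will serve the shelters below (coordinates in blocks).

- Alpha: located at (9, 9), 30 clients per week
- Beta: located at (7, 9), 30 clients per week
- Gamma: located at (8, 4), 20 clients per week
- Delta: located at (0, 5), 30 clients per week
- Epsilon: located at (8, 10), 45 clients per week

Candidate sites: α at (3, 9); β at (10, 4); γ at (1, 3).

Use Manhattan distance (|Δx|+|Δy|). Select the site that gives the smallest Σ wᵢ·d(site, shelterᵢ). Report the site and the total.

α, total 980 blocks

Total weighted distance at each candidate:
  α (3, 9): total = 980
  β (10, 4): total = 1150
  γ (1, 3): total = 1660
Minimum is at α with total 980 blocks.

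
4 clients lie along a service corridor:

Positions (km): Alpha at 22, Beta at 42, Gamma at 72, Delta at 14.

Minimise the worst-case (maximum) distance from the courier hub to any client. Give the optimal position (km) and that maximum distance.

The 1-center on a line is the midpoint of the two extreme points: leftmost at 14, rightmost at 72.
Optimal location = (14 + 72)/2 = 43; maximum distance = (72 − 14)/2 = 29.

location 43, max distance 29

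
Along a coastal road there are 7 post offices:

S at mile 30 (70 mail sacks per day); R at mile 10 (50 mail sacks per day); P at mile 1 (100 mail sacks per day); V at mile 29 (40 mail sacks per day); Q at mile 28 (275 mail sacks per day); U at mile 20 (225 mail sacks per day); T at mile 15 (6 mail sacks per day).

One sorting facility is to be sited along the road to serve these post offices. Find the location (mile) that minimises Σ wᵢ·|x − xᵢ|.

x = 28

For a sum of weighted absolute distances on a line, the optimum is the weighted median (not the mean). Total weight W = 766; half-weight = 383.
Sort by position and accumulate weight:
  mile 1 (P, w=100) → cum 100
  mile 10 (R, w=50) → cum 150
  mile 15 (T, w=6) → cum 156
  mile 20 (U, w=225) → cum 381
  mile 28 (Q, w=275) → cum 656  ≥ 383 → median here
  mile 29 (V, w=40) → cum 696
  mile 30 (S, w=70) → cum 766
Optimal location: mile 28.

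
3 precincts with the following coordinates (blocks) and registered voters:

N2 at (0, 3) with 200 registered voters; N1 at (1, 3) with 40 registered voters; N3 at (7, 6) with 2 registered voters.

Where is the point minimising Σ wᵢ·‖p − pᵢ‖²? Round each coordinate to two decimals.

(0.22, 3.02)

The minimiser of Σwᵢ‖p−pᵢ‖² is the weighted centroid p* = (Σwᵢpᵢ)/(Σwᵢ).
Σwᵢ = 242.
Σwᵢxᵢ = 200·0 + 40·1 + 2·7 = 54.
Σwᵢyᵢ = 200·3 + 40·3 + 2·6 = 732.
x* = 54/242 = 0.22, y* = 732/242 = 3.02.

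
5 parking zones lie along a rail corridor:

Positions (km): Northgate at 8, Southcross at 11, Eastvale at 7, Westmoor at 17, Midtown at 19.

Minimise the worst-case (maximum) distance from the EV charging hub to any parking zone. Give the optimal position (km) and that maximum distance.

location 13, max distance 6

The 1-center on a line is the midpoint of the two extreme points: leftmost at 7, rightmost at 19.
Optimal location = (7 + 19)/2 = 13; maximum distance = (19 − 7)/2 = 6.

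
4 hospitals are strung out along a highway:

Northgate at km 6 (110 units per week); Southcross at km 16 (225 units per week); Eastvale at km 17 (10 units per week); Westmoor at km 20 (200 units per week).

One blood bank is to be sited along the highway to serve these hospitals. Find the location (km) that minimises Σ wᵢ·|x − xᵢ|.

For a sum of weighted absolute distances on a line, the optimum is the weighted median (not the mean). Total weight W = 545; half-weight = 272.5.
Sort by position and accumulate weight:
  km 6 (Northgate, w=110) → cum 110
  km 16 (Southcross, w=225) → cum 335  ≥ 272.5 → median here
  km 17 (Eastvale, w=10) → cum 345
  km 20 (Westmoor, w=200) → cum 545
Optimal location: km 16.

x = 16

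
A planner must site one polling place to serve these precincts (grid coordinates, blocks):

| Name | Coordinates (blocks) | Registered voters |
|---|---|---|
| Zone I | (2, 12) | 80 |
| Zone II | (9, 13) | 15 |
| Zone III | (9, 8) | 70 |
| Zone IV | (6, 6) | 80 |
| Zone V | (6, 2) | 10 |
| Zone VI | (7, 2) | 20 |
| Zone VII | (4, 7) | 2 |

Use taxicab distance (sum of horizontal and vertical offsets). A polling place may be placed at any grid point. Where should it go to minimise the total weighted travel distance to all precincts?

(6, 8)

Manhattan distance separates: Σwᵢ(|x−xᵢ|+|y−yᵢ|) = Σwᵢ|x−xᵢ| + Σwᵢ|y−yᵢ|, so x and y are optimised independently as 1-D weighted medians.
Total weight W = 277; half = 138.5.
x-coordinate, sorted with cumulative weight:
  x=2 (Zone I, w=80) cum 80
  x=4 (Zone VII, w=2) cum 82
  x=6 (Zone IV, w=80) cum 162  ← median
  x=6 (Zone V, w=10) cum 172
  x=7 (Zone VI, w=20) cum 192
  x=9 (Zone II, w=15) cum 207
  x=9 (Zone III, w=70) cum 277
⇒ x* = 6
y-coordinate, sorted with cumulative weight:
  y=2 (Zone V, w=10) cum 10
  y=2 (Zone VI, w=20) cum 30
  y=6 (Zone IV, w=80) cum 110
  y=7 (Zone VII, w=2) cum 112
  y=8 (Zone III, w=70) cum 182  ← median
  y=12 (Zone I, w=80) cum 262
  y=13 (Zone II, w=15) cum 277
⇒ y* = 8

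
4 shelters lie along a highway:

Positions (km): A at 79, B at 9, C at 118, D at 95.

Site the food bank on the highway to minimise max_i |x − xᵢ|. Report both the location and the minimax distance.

The 1-center on a line is the midpoint of the two extreme points: leftmost at 9, rightmost at 118.
Optimal location = (9 + 118)/2 = 63.5; maximum distance = (118 − 9)/2 = 54.5.

location 63.5, max distance 54.5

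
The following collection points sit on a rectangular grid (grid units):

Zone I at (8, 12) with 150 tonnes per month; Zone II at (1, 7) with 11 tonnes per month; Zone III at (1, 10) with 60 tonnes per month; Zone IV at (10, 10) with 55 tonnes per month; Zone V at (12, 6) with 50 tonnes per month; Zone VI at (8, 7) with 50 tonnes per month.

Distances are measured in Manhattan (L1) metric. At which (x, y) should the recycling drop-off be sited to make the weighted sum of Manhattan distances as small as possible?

(8, 10)

Manhattan distance separates: Σwᵢ(|x−xᵢ|+|y−yᵢ|) = Σwᵢ|x−xᵢ| + Σwᵢ|y−yᵢ|, so x and y are optimised independently as 1-D weighted medians.
Total weight W = 376; half = 188.
x-coordinate, sorted with cumulative weight:
  x=1 (Zone II, w=11) cum 11
  x=1 (Zone III, w=60) cum 71
  x=8 (Zone I, w=150) cum 221  ← median
  x=8 (Zone VI, w=50) cum 271
  x=10 (Zone IV, w=55) cum 326
  x=12 (Zone V, w=50) cum 376
⇒ x* = 8
y-coordinate, sorted with cumulative weight:
  y=6 (Zone V, w=50) cum 50
  y=7 (Zone II, w=11) cum 61
  y=7 (Zone VI, w=50) cum 111
  y=10 (Zone III, w=60) cum 171
  y=10 (Zone IV, w=55) cum 226  ← median
  y=12 (Zone I, w=150) cum 376
⇒ y* = 10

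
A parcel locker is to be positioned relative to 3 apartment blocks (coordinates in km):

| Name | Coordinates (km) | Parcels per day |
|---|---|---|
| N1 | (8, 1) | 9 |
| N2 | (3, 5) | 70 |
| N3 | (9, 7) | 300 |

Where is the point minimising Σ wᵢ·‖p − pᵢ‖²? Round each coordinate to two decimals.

(7.87, 6.49)

The minimiser of Σwᵢ‖p−pᵢ‖² is the weighted centroid p* = (Σwᵢpᵢ)/(Σwᵢ).
Σwᵢ = 379.
Σwᵢxᵢ = 9·8 + 70·3 + 300·9 = 2982.
Σwᵢyᵢ = 9·1 + 70·5 + 300·7 = 2459.
x* = 2982/379 = 7.87, y* = 2459/379 = 6.49.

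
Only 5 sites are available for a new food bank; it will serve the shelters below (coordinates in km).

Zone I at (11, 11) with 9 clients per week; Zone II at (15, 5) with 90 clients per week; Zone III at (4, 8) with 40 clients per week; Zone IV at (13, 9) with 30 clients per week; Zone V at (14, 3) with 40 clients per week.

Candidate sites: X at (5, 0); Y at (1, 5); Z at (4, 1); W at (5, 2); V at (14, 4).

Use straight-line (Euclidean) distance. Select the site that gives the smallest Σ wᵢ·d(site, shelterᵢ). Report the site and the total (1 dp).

V, total 819.6 km

Total weighted distance at each candidate:
  X (5, 0): total = 2182.2
  Y (1, 5): total = 2440.3
  Z (4, 1): total = 2212.5
  W (5, 2): total = 1961.4
  V (14, 4): total = 819.6
Minimum is at V with total 819.6 km.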